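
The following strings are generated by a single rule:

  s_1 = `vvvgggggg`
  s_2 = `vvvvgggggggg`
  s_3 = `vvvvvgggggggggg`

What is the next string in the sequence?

vvvvvvgggggggggggg

Each string has the form v^{n} g^{2n}, where the shown terms are n = 3, 4, 5.
For the next term, n = 6, so the run lengths are 6, 12.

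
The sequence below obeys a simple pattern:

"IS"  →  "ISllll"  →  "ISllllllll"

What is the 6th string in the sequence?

ISllllllllllllllllllll

Each term is the previous one with llll appended.
From ISllllllll, 3 further steps: ISllllllll → ISllllllllllll → ISllllllllllllllll → (answer).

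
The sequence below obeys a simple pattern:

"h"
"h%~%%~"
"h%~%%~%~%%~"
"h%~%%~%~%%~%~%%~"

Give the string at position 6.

The strings grow by a fixed suffix %~%%~ each time.
From h%~%%~%~%%~%~%%~, 2 further steps: h%~%%~%~%%~%~%%~ → h%~%%~%~%%~%~%%~%~%%~ → (answer).

h%~%%~%~%%~%~%%~%~%%~%~%%~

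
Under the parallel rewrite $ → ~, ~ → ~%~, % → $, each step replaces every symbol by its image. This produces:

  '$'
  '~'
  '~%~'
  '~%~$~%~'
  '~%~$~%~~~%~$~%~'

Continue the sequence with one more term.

Rewriting the 15 symbols of ~%~$~%~~~%~$~%~ one by one yields ~%~ $ ~%~ ~ ~%~ $ ~%~ ~%~ ~%~ $ ~%~ ~ ~%~ $ ~%~; concatenated:

~%~$~%~~~%~$~%~~%~~%~$~%~~~%~$~%~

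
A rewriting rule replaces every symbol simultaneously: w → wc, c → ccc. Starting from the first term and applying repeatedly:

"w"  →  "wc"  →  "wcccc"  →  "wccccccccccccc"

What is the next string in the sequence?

wcccccccccccccccccccccccccccccccccccccccc

Applying the rule to each of the 14 symbols of wccccccccccccc gives the pieces wc ccc ccc ccc ccc ccc ccc ccc ccc ccc ccc ccc ccc ccc, which concatenate to the answer.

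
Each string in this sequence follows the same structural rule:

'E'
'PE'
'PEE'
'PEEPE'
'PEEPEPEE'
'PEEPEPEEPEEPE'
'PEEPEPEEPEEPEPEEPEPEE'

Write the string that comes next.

PEEPEPEEPEEPEPEEPEPEEPEEPEPEEPEEPE

Each term (from the third on) is the previous term followed by the one before it: term 3 = PE·E = PEE.
The next term joins PEEPEPEEPEEPEPEEPEPEE and PEEPEPEEPEEPE.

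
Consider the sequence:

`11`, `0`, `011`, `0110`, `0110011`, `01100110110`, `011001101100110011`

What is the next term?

Each term (from the third on) is the previous term followed by the one before it: term 3 = 0·11 = 011.
The next term joins 011001101100110011 and 01100110110.

01100110110011001101100110110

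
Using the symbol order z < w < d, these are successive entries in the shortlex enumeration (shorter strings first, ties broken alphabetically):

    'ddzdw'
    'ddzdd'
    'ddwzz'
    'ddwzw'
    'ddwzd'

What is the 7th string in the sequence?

Stepping forward 2 times from ddwzd: ddwzd → ddwwz, then the target.

ddwww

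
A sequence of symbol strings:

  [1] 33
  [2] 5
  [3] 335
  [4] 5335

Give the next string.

This is a Fibonacci-style word recurrence s(k) = s(k−2)·s(k−1): e.g. 33·5 = 335.
The next term joins 335 and 5335.

3355335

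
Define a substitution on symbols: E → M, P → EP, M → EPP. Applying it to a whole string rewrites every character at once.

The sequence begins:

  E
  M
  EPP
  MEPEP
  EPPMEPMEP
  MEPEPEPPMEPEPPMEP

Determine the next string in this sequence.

Applying the rule to each of the 17 symbols of MEPEPEPPMEPEPPMEP gives the pieces EPP M EP M EP M EP EP EPP M EP M EP EP EPP M EP, which concatenate to the answer.

EPPMEPMEPMEPEPEPPMEPMEPEPEPPMEP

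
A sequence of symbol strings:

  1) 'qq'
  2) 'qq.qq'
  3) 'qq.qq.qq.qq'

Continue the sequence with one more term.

Each string is two copies of the previous one joined by '.'.
One more doubling of qq.qq.qq.qq gives the answer.

qq.qq.qq.qq.qq.qq.qq.qq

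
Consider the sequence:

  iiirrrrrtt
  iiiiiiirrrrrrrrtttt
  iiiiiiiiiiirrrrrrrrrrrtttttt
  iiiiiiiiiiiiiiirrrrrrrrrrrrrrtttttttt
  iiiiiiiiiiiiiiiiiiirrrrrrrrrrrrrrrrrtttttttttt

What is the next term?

Each string has the form i^{4n-1} r^{3n+2} t^{2n} (n = 1, 2, …).
For the next term, n = 6, so the run lengths are 23, 20, 12.

iiiiiiiiiiiiiiiiiiiiiiirrrrrrrrrrrrrrrrrrrrtttttttttttt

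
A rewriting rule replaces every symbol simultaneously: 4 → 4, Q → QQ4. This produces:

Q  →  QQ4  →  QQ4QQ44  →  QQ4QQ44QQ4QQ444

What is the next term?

Replace each of the 15 characters of QQ4QQ44QQ4QQ444 in place — QQ4 QQ4 4 QQ4 QQ4 4 4 QQ4 QQ4 4 QQ4 QQ4 4 4 4 — and concatenate.

QQ4QQ44QQ4QQ444QQ4QQ44QQ4QQ4444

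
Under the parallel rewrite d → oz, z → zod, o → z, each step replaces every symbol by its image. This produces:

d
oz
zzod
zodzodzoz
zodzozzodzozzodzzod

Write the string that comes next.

zodzozzodzzodzodzozzodzzodzodzozzodzodzoz

Applying the rule to each of the 19 symbols of zodzozzodzozzodzzod gives the pieces zod z oz zod z zod zod z oz zod z zod zod z oz zod zod z oz, which concatenate to the answer.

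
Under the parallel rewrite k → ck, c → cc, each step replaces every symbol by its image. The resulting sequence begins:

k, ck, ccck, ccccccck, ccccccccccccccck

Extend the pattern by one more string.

Rewriting the 16 symbols of ccccccccccccccck one by one yields cc cc cc cc cc cc cc cc cc cc cc cc cc cc cc ck; concatenated:

ccccccccccccccccccccccccccccccck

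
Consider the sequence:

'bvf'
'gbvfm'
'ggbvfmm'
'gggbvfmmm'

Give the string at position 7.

ggggggbvfmmmmmm

s(k+1) = g·s(k)·m, so each term gains g as a prefix and m as a suffix.
From gggbvfmmm, 3 further steps: gggbvfmmm → ggggbvfmmmm → gggggbvfmmmmm → (answer).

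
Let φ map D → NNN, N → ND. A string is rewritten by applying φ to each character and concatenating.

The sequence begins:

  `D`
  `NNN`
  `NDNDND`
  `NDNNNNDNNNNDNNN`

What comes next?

NDNNNNDNDNDNDNNNNDNDNDNDNNNNDNDND

φ(NDNNNNDNNNNDNNN) expands symbol-by-symbol to ND NNN ND ND ND ND NNN ND ND ND ND NNN ND ND ND; joining the 15 pieces gives the next term.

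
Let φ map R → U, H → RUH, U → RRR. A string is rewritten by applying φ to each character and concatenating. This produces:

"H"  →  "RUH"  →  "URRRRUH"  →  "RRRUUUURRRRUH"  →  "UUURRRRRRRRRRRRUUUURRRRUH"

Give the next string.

RRRRRRRRRUUUUUUUUUUUURRRRRRRRRRRRUUUURRRRUH

φ(UUURRRRRRRRRRRRUUUURRRRUH) expands symbol-by-symbol to RRR RRR RRR U U U U U U U U U U U U RRR RRR RRR RRR U U U U RRR RUH; joining the 25 pieces gives the next term.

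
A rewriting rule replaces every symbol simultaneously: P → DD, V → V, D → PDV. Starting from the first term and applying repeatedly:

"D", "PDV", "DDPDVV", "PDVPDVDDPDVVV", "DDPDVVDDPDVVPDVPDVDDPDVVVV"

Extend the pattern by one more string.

φ(DDPDVVDDPDVVPDVPDVDDPDVVVV) expands symbol-by-symbol to PDV PDV DD PDV V V PDV PDV DD PDV V V DD PDV V DD PDV V PDV PDV DD PDV V V V V; joining the 26 pieces gives the next term.

PDVPDVDDPDVVVPDVPDVDDPDVVVDDPDVVDDPDVVPDVPDVDDPDVVVVV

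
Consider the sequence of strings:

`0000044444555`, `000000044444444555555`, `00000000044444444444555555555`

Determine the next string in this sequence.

Reading off run lengths: 0 runs 5, 7, 9; 4 runs 5, 8, 11; 5 runs 3, 6, 9 — each is linear in n (n = 1, 2, …).
For the next term, n = 4, so the run lengths are 11, 14, 12.

0000000000044444444444444555555555555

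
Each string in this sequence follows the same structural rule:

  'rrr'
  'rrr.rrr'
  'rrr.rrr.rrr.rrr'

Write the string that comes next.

rrr.rrr.rrr.rrr.rrr.rrr.rrr.rrr

s(k+1) = s(k)·.·s(k) — each term doubles the last with '.' between the halves.
One more doubling of rrr.rrr.rrr.rrr gives the answer.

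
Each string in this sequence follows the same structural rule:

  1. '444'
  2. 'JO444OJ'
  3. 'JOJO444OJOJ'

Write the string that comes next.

JOJOJO444OJOJOJ

Each term wraps the previous one in JO on the left and OJ on the right.
So the next term is JO·JOJO444OJOJ·OJ.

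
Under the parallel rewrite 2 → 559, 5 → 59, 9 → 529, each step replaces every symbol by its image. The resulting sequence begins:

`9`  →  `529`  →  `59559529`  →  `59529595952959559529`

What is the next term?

595295955952959529595295955952959529595952959559529

φ(59529595952959559529) expands symbol-by-symbol to 59 529 59 559 529 59 529 59 529 59 559 529 59 529 59 59 529 59 559 529; joining the 20 pieces gives the next term.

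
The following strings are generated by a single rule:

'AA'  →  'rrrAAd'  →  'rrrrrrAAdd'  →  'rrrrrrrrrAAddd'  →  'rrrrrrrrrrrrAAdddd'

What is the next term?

rrrrrrrrrrrrrrrAAddddd

s(k+1) = rrr·s(k)·d, so each term gains rrr as a prefix and d as a suffix.
So the next term is rrr·rrrrrrrrrrrrAAdddd·d.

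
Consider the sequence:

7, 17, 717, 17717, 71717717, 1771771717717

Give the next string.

717177171771771717717

From term 3 onward, concatenate the second-to-last term with the last: 7·17 = 717, 17·717 = 17717, …
Continuing: 71717717 · 1771771717717 gives term 7.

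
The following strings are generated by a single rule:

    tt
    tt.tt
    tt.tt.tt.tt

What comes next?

Each string is two copies of the previous one joined by '.'.
So the next term is two copies of tt.tt.tt.tt with '.' between the halves.

tt.tt.tt.tt.tt.tt.tt.tt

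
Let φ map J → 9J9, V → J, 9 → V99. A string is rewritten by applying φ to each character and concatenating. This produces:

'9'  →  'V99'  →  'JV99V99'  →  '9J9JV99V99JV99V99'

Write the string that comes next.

V999J9V999J9JV99V99JV99V999J9JV99V99JV99V99

Applying the rule to each of the 17 symbols of 9J9JV99V99JV99V99 gives the pieces V99 9J9 V99 9J9 J V99 V99 J V99 V99 9J9 J V99 V99 J V99 V99, which concatenate to the answer.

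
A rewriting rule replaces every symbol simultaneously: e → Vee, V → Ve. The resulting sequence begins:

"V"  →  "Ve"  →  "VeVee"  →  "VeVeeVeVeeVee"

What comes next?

VeVeeVeVeeVeeVeVeeVeVeeVeeVeVeeVee

φ(VeVeeVeVeeVee) expands symbol-by-symbol to Ve Vee Ve Vee Vee Ve Vee Ve Vee Vee Ve Vee Vee; joining the 13 pieces gives the next term.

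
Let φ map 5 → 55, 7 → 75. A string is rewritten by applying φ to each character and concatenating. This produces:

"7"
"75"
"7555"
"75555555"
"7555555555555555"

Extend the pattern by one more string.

75555555555555555555555555555555

φ(7555555555555555) expands symbol-by-symbol to 75 55 55 55 55 55 55 55 55 55 55 55 55 55 55 55; joining the 16 pieces gives the next term.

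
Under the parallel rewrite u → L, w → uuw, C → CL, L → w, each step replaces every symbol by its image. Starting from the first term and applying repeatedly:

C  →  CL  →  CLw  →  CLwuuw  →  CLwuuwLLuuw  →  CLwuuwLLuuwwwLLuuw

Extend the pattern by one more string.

Replace each of the 18 characters of CLwuuwLLuuwwwLLuuw in place — CL w uuw L L uuw w w L L uuw uuw uuw w w L L uuw — and concatenate.

CLwuuwLLuuwwwLLuuwuuwuuwwwLLuuw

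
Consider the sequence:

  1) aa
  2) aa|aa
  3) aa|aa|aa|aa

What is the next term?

Each string is two copies of the previous one joined by '|'.
One more doubling of aa|aa|aa|aa gives the answer.

aa|aa|aa|aa|aa|aa|aa|aa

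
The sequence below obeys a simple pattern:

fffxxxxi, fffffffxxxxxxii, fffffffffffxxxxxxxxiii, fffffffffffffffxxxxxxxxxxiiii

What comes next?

fffffffffffffffffffxxxxxxxxxxxxiiiii

The n-th term is 4n-1 f's then 2n+2 x's then n i's (n = 1, 2, …).
At n = 5 the blocks have lengths 19, 12, 5.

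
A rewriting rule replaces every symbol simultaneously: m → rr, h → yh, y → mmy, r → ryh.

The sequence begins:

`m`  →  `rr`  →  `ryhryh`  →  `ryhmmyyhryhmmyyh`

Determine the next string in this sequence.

ryhmmyyhrrrrmmymmyyhryhmmyyhrrrrmmymmyyh

Replace each of the 16 characters of ryhmmyyhryhmmyyh in place — ryh mmy yh rr rr mmy mmy yh ryh mmy yh rr rr mmy mmy yh — and concatenate.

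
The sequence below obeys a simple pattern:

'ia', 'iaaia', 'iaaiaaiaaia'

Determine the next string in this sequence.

Every step duplicates the string with 'a' between the halves.
So the next term is two copies of iaaiaaiaaia with 'a' between the halves.

iaaiaaiaaiaaiaaiaaiaaia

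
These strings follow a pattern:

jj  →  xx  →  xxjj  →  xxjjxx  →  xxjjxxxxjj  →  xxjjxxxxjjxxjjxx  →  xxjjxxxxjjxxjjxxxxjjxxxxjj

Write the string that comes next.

xxjjxxxxjjxxjjxxxxjjxxxxjjxxjjxxxxjjxxjjxx

Each term (from the third on) is the previous term followed by the one before it: term 3 = xx·jj = xxjj.
So term 8 is xxjjxxxxjjxxjjxxxxjjxxxxjj·xxjjxxxxjjxxjjxx.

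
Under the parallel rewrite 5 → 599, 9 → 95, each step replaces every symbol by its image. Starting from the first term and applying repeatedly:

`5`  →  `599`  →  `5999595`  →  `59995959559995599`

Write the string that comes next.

Replace each of the 17 characters of 59995959559995599 in place — 599 95 95 95 599 95 599 95 599 599 95 95 95 599 599 95 95 — and concatenate.

59995959559995599955995999595955995999595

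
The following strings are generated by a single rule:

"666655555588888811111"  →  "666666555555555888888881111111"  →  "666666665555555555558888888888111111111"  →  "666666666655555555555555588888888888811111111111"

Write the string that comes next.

The n-th term is 2n 6's then 3n 5's then 2n+2 8's then 2n+1 1's, where the shown terms are n = 2, 3, 4, 5.
At n = 6 the blocks have lengths 12, 18, 14, 13.

666666666666555555555555555555888888888888881111111111111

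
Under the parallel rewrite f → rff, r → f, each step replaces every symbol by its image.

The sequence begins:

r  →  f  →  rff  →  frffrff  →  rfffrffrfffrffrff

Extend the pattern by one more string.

frffrffrfffrffrfffrffrffrfffrffrfffrffrff

Replace each of the 17 characters of rfffrffrfffrffrff in place — f rff rff rff f rff rff f rff rff rff f rff rff f rff rff — and concatenate.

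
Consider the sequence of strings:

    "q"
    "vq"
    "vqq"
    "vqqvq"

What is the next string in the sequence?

From term 3 onward, concatenate the last term with the second-to-last: vq·q = vqq, vqq·vq = vqqvq, …
The next term joins vqqvq and vqq.

vqqvqvqq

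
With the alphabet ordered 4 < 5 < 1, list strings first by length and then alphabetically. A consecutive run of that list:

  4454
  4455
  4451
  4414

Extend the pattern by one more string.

4415

Treat 4414 as a base-3 numeral over the given alphabet and add one, carrying through any trailing 1's.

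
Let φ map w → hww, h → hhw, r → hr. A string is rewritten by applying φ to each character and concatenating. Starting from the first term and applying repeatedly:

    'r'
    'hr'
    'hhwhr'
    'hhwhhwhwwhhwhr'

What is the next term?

Applying the rule to each of the 14 symbols of hhwhhwhwwhhwhr gives the pieces hhw hhw hww hhw hhw hww hhw hww hww hhw hhw hww hhw hr, which concatenate to the answer.

hhwhhwhwwhhwhhwhwwhhwhwwhwwhhwhhwhwwhhwhr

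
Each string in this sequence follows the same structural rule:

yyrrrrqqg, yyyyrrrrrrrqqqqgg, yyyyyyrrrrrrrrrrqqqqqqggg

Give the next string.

Reading off run lengths: y runs 2, 4, 6; r runs 4, 7, 10; q runs 2, 4, 6; g runs 1, 2, 3 — each is linear in n (n = 1, 2, …).
Setting n = 4 gives 8, 13, 8, 4 characters in each block.

yyyyyyyyrrrrrrrrrrrrrqqqqqqqqgggg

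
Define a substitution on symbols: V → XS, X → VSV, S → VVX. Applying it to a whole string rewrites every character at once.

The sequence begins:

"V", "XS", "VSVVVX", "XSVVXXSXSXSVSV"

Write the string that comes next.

VSVVVXXSXSVSVVSVVVXVSVVVXVSVVVXXSVVXXS

Applying the rule to each of the 14 symbols of XSVVXXSXSXSVSV gives the pieces VSV VVX XS XS VSV VSV VVX VSV VVX VSV VVX XS VVX XS, which concatenate to the answer.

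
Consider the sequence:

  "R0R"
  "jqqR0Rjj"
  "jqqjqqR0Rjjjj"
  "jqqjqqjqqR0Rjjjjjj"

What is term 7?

jqqjqqjqqjqqjqqjqqR0Rjjjjjjjjjjjj

Every step adds jqq to the front and jj to the end of the previous string.
From jqqjqqjqqR0Rjjjjjj, 3 further steps: jqqjqqjqqR0Rjjjjjj → jqqjqqjqqjqqR0Rjjjjjjjj → jqqjqqjqqjqqjqqR0Rjjjjjjjjjj → (answer).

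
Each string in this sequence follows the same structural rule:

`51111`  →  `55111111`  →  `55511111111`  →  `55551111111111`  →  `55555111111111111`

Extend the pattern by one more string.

Reading off run lengths: 5 runs 1, 2, 3, 4, 5; 1 runs 4, 6, 8, 10, 12 — each is linear in n, where the shown terms are n = 2, 3, 4, 5, 6.
Setting n = 7 gives 6, 14 characters in each block.

55555511111111111111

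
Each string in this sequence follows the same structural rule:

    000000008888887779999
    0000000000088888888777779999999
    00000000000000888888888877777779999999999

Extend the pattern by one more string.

The n-th term is 3n+2 0's then 2n+2 8's then 2n-1 7's then 3n-2 9's, where the shown terms are n = 2, 3, 4.
For the next term, n = 5, so the run lengths are 17, 12, 9, 13.

000000000000000008888888888887777777779999999999999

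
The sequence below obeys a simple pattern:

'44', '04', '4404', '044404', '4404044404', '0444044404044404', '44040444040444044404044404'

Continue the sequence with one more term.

044404440404440444040444040444044404044404

From term 3 onward, concatenate the second-to-last term with the last: 44·04 = 4404, 04·4404 = 044404, …
Continuing: 0444044404044404 · 44040444040444044404044404 gives term 8.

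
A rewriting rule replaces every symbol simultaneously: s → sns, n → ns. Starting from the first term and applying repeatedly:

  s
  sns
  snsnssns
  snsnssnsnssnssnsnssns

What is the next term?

Rewriting the 21 symbols of snsnssnsnssnssnsnssns one by one yields sns ns sns ns sns sns ns sns ns sns sns ns sns sns ns sns ns sns sns ns sns; concatenated:

snsnssnsnssnssnsnssnsnssnssnsnssnssnsnssnsnssnssnsnssns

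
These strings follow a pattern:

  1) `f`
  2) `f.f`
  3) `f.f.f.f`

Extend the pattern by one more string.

f.f.f.f.f.f.f.f

Every step duplicates the string with '.' between the halves.
So the next term is two copies of f.f.f.f with '.' between the halves.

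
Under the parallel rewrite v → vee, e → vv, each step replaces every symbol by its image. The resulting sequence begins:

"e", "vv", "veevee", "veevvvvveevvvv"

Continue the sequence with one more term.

veevvvvveeveeveeveeveevvvvveeveeveevee

Applying the rule to each of the 14 symbols of veevvvvveevvvv gives the pieces vee vv vv vee vee vee vee vee vv vv vee vee vee vee, which concatenate to the answer.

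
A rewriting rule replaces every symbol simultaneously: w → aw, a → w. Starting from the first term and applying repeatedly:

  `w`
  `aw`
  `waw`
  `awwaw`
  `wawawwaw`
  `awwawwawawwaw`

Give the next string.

Rewriting the 13 symbols of awwawwawawwaw one by one yields w aw aw w aw aw w aw w aw aw w aw; concatenated:

wawawwawawwawwawawwaw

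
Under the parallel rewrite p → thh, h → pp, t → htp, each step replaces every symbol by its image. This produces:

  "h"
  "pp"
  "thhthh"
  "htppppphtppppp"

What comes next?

Rewriting the 14 symbols of htppppphtppppp one by one yields pp htp thh thh thh thh thh pp htp thh thh thh thh thh; concatenated:

pphtpthhthhthhthhthhpphtpthhthhthhthhthh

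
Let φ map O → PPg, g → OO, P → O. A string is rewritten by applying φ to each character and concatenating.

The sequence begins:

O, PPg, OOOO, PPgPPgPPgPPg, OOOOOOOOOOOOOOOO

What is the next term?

PPgPPgPPgPPgPPgPPgPPgPPgPPgPPgPPgPPgPPgPPgPPgPPg

Replace each of the 16 characters of OOOOOOOOOOOOOOOO in place — PPg PPg PPg PPg PPg PPg PPg PPg PPg PPg PPg PPg PPg PPg PPg PPg — and concatenate.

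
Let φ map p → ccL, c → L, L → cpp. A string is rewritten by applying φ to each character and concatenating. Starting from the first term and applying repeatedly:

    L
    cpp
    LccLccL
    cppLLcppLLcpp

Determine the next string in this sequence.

Rewriting the 13 symbols of cppLLcppLLcpp one by one yields L ccL ccL cpp cpp L ccL ccL cpp cpp L ccL ccL; concatenated:

LccLccLcppcppLccLccLcppcppLccLccL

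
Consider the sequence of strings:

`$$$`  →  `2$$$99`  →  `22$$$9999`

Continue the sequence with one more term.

s(k+1) = 2·s(k)·99, so each term gains 2 as a prefix and 99 as a suffix.
Applying this once more to 22$$$9999:

222$$$999999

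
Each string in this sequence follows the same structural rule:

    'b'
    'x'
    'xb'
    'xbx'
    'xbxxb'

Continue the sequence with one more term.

From term 3 onward, concatenate the last term with the second-to-last: x·b = xb, xb·x = xbx, …
So term 6 is xbxxb·xbx.

xbxxbxbx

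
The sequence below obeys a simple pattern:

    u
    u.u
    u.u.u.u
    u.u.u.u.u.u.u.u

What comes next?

Every step duplicates the string with '.' between the halves.
Doubling u.u.u.u.u.u.u.u with '.' between the halves:

u.u.u.u.u.u.u.u.u.u.u.u.u.u.u.u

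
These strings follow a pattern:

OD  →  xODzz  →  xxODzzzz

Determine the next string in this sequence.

s(k+1) = x·s(k)·zz, so each term gains x as a prefix and zz as a suffix.
Applying this once more to xxODzzzz:

xxxODzzzzzz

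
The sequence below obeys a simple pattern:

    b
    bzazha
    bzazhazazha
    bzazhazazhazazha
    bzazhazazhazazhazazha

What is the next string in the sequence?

The strings grow by a fixed suffix zazha each time.
So the next term is bzazhazazhazazhazazha·zazha.

bzazhazazhazazhazazhazazha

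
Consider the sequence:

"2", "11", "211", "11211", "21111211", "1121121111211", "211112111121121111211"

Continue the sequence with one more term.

1121121111211211112111121121111211

Each term (from the third on) is the two preceding terms concatenated in order: term 3 = 2·11 = 211.
Continuing: 1121121111211 · 211112111121121111211 gives term 8.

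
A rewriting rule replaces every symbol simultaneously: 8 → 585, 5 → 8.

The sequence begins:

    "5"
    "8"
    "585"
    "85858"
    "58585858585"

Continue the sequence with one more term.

858585858585858585858

Apply φ to 58585858585 symbol by symbol: 5→8, 8→585, 5→8, 8→585, 5→8, 8→585, 5→8, 8→585, 5→8, 8→585, 5→8; joined: 8 585 8 585 8 585 8 585 8 585 8.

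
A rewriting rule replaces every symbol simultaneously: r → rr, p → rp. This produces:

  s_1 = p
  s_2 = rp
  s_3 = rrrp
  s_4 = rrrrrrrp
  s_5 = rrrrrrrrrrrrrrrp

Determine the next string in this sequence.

Applying the rule to each of the 16 symbols of rrrrrrrrrrrrrrrp gives the pieces rr rr rr rr rr rr rr rr rr rr rr rr rr rr rr rp, which concatenate to the answer.

rrrrrrrrrrrrrrrrrrrrrrrrrrrrrrrp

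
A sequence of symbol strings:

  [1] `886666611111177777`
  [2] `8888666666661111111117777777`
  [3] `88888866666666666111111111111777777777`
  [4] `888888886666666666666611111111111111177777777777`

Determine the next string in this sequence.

8888888888666666666666666661111111111111111117777777777777

The n-th term is 2n 8's then 3n+2 6's then 3n+3 1's then 2n+3 7's (n = 1, 2, …).
Setting n = 5 gives 10, 17, 18, 13 characters in each block.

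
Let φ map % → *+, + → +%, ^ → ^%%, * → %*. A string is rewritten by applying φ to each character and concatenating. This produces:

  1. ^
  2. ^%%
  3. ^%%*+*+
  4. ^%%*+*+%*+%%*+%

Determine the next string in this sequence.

Rewriting the 15 symbols of ^%%*+*+%*+%%*+% one by one yields ^%% *+ *+ %* +% %* +% *+ %* +% *+ *+ %* +% *+; concatenated:

^%%*+*+%*+%%*+%*+%*+%*+*+%*+%*+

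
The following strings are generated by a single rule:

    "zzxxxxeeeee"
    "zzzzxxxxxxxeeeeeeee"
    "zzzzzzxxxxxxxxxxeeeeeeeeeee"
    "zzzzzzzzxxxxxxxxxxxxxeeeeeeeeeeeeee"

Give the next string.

zzzzzzzzzzxxxxxxxxxxxxxxxxeeeeeeeeeeeeeeeee

Reading off run lengths: z runs 2, 4, 6, 8; x runs 4, 7, 10, 13; e runs 5, 8, 11, 14 — each is linear in n (n = 1, 2, …).
Setting n = 5 gives 10, 16, 17 characters in each block.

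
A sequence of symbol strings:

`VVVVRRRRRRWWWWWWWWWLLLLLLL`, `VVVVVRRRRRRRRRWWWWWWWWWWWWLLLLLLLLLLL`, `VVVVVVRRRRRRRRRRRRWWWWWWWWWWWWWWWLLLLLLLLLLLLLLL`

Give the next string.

VVVVVVVRRRRRRRRRRRRRRRWWWWWWWWWWWWWWWWWWLLLLLLLLLLLLLLLLLLL

Term n consists of n+2 V's, followed by 3n R's, followed by 3n+3 W's, followed by 4n-1 L's, where the shown terms are n = 2, 3, 4.
Setting n = 5 gives 7, 15, 18, 19 characters in each block.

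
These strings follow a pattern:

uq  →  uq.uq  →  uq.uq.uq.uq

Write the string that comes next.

Every step duplicates the string with '.' between the halves.
One more doubling of uq.uq.uq.uq gives the answer.

uq.uq.uq.uq.uq.uq.uq.uq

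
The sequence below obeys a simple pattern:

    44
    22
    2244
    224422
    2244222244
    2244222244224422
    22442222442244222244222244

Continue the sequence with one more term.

From term 3 onward, concatenate the last term with the second-to-last: 22·44 = 2244, 2244·22 = 224422, …
The next term joins 22442222442244222244222244 and 2244222244224422.

224422224422442222442222442244222244224422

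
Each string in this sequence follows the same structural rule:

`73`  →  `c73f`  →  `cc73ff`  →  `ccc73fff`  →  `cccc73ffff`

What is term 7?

s(k+1) = c·s(k)·f, so each term gains c as a prefix and f as a suffix.
From cccc73ffff, 2 further steps: cccc73ffff → ccccc73fffff → (answer).

cccccc73ffffff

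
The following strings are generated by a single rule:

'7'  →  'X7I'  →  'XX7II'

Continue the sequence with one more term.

Each term wraps the previous one in X on the left and I on the right.
Applying this once more to XX7II:

XXX7III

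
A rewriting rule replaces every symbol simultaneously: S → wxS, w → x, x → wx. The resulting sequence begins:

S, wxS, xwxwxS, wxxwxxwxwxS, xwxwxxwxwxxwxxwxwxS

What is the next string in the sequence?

wxxwxxwxwxxwxxwxwxxwxwxxwxxwxwxS

Replace each of the 19 characters of xwxwxxwxwxxwxxwxwxS in place — wx x wx x wx wx x wx x wx wx x wx wx x wx x wx wxS — and concatenate.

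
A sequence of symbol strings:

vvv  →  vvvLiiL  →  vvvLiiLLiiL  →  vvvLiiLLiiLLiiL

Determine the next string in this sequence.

vvvLiiLLiiLLiiLLiiL

Every step adds LiiL to the end: s(k+1) = s(k)·LiiL.
One more step from vvvLiiLLiiLLiiL gives the answer.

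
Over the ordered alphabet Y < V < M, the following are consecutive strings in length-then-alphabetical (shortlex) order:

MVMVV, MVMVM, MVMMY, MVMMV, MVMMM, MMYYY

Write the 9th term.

MMYVY

Stepping forward 3 times from MMYYY: MMYYY → MMYYV → MMYYM, then the target.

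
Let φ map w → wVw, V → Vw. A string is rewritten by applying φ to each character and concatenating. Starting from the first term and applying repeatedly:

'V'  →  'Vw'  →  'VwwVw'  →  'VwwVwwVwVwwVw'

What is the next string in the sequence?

Replace each of the 13 characters of VwwVwwVwVwwVw in place — Vw wVw wVw Vw wVw wVw Vw wVw Vw wVw wVw Vw wVw — and concatenate.

VwwVwwVwVwwVwwVwVwwVwVwwVwwVwVwwVw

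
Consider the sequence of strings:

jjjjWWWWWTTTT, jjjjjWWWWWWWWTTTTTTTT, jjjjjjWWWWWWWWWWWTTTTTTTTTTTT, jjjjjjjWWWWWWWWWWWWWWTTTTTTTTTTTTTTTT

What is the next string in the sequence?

The n-th term is n+3 j's then 3n+2 W's then 4n T's (n = 1, 2, …).
For the next term, n = 5, so the run lengths are 8, 17, 20.

jjjjjjjjWWWWWWWWWWWWWWWWWTTTTTTTTTTTTTTTTTTTT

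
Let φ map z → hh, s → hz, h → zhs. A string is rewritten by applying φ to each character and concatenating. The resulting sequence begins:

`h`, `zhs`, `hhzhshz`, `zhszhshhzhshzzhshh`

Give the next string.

Rewriting the 18 symbols of zhszhshhzhshzzhshh one by one yields hh zhs hz hh zhs hz zhs zhs hh zhs hz zhs hh hh zhs hz zhs zhs; concatenated:

hhzhshzhhzhshzzhszhshhzhshzzhshhhhzhshzzhszhs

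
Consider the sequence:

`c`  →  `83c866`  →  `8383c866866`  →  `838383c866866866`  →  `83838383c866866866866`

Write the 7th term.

838383838383c866866866866866866

Every step adds 83 to the front and 866 to the end of the previous string.
From 83838383c866866866866, 2 further steps: 83838383c866866866866 → 8383838383c866866866866866 → (answer).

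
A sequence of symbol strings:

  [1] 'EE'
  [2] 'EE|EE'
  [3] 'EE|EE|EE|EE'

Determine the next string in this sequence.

EE|EE|EE|EE|EE|EE|EE|EE

Every step duplicates the string with '|' between the halves.
So the next term is two copies of EE|EE|EE|EE with '|' between the halves.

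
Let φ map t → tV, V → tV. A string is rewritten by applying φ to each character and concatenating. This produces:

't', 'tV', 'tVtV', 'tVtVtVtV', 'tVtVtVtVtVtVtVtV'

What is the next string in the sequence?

φ(tVtVtVtVtVtVtVtV) expands symbol-by-symbol to tV tV tV tV tV tV tV tV tV tV tV tV tV tV tV tV; joining the 16 pieces gives the next term.

tVtVtVtVtVtVtVtVtVtVtVtVtVtVtVtV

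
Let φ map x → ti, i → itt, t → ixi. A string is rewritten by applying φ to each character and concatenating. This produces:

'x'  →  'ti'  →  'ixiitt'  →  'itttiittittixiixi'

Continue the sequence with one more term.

ittixiixiixiittittixiixiittixiixiitttiittitttiitt

φ(itttiittittixiixi) expands symbol-by-symbol to itt ixi ixi ixi itt itt ixi ixi itt ixi ixi itt ti itt itt ti itt; joining the 17 pieces gives the next term.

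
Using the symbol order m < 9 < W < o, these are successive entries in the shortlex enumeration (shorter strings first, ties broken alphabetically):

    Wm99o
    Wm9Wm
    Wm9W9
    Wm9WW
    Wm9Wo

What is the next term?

Wm9om

Find the rightmost character of Wm9Wo below o, bump it to the next letter, and reset everything to its right to m.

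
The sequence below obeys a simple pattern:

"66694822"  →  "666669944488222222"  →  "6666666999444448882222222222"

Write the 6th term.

Reading off run lengths: 6 runs 3, 5, 7; 9 runs 1, 2, 3; 4 runs 1, 3, 5; 8 runs 1, 2, 3; 2 runs 2, 6, 10 — each is linear in n (n = 1, 2, …).
Setting n = 6 gives 13, 6, 11, 6, 22 characters in each block.

6666666666666999999444444444448888882222222222222222222222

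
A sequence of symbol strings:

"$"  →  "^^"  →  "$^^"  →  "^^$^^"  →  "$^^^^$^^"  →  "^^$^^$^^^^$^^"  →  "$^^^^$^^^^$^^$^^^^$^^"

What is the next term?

^^$^^$^^^^$^^$^^^^$^^^^$^^$^^^^$^^

Each term (from the third on) is the two preceding terms concatenated in order: term 3 = $·^^ = $^^.
The next term joins ^^$^^$^^^^$^^ and $^^^^$^^^^$^^$^^^^$^^.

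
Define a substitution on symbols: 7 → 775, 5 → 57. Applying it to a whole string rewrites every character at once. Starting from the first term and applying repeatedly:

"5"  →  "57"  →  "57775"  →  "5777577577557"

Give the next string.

5777577577557775775577757755757775

φ(5777577577557) expands symbol-by-symbol to 57 775 775 775 57 775 775 57 775 775 57 57 775; joining the 13 pieces gives the next term.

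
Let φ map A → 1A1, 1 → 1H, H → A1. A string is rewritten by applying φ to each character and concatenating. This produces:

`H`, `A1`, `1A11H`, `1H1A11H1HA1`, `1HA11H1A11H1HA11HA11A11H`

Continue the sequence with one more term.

Applying the rule to each of the 24 symbols of 1HA11H1A11H1HA11HA11A11H gives the pieces 1H A1 1A1 1H 1H A1 1H 1A1 1H 1H A1 1H A1 1A1 1H 1H A1 1A1 1H 1H 1A1 1H 1H A1, which concatenate to the answer.

1HA11A11H1HA11H1A11H1HA11HA11A11H1HA11A11H1H1A11H1HA1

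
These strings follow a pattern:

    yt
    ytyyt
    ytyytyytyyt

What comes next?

s(k+1) = s(k)·y·s(k) — each term doubles the last with 'y' between the halves.
Doubling ytyytyytyyt with 'y' between the halves:

ytyytyytyytyytyytyytyyt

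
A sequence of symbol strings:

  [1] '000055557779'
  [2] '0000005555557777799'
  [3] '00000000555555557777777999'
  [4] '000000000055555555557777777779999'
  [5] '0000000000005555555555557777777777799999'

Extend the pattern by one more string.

Each string has the form 0^{2n+2} 5^{2n+2} 7^{2n+1} 9^{n} (n = 1, 2, …).
Setting n = 6 gives 14, 14, 13, 6 characters in each block.

00000000000000555555555555557777777777777999999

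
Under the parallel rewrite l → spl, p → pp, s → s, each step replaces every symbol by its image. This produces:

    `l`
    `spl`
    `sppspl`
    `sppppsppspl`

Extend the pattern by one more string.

sppppppppsppppsppspl

Apply φ to sppppsppspl symbol by symbol: s→s, p→pp, p→pp, p→pp, p→pp, s→s, p→pp, p→pp, s→s, p→pp, l→spl; joined: s pp pp pp pp s pp pp s pp spl.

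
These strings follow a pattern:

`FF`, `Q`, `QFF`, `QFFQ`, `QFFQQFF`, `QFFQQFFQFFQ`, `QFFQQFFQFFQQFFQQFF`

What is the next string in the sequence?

QFFQQFFQFFQQFFQQFFQFFQQFFQFFQ

Each term (from the third on) is the previous term followed by the one before it: term 3 = Q·FF = QFF.
So term 8 is QFFQQFFQFFQQFFQQFF·QFFQQFFQFFQ.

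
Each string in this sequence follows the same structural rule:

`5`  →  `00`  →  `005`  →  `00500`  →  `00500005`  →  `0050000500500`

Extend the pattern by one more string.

005000050050000500005

This is a Fibonacci-style word recurrence s(k) = s(k−1)·s(k−2): e.g. 00·5 = 005.
Continuing: 0050000500500 · 00500005 gives term 7.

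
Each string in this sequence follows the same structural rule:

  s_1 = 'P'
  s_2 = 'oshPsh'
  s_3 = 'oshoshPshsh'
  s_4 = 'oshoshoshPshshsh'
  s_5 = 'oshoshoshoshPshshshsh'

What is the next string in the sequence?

s(k+1) = osh·s(k)·sh, so each term gains osh as a prefix and sh as a suffix.
Applying this once more to oshoshoshoshPshshshsh:

oshoshoshoshoshPshshshshsh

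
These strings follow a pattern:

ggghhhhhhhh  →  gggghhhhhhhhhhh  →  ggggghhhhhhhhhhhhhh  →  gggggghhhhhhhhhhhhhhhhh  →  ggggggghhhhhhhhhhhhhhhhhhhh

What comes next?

gggggggghhhhhhhhhhhhhhhhhhhhhhh

Term n consists of n+1 g's, followed by 3n+2 h's, where the shown terms are n = 2, 3, 4, 5, 6.
Setting n = 7 gives 8, 23 characters in each block.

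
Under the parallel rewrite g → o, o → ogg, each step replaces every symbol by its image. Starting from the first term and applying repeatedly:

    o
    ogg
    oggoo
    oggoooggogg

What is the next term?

Rewriting each symbol of oggoooggogg: o→ogg, g→o, g→o, o→ogg, o→ogg, o→ogg, g→o, g→o, o→ogg, g→o, g→o, which concatenates to ogg o o ogg ogg ogg o o ogg o o.

oggoooggoggoggoooggoo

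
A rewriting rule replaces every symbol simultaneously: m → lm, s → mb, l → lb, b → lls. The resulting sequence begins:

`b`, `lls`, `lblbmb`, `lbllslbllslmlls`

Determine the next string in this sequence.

Replace each of the 15 characters of lbllslbllslmlls in place — lb lls lb lb mb lb lls lb lb mb lb lm lb lb mb — and concatenate.

lbllslblbmblbllslblbmblblmlblbmb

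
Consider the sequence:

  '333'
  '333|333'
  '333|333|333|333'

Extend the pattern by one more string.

s(k+1) = s(k)·|·s(k) — each term doubles the last with '|' between the halves.
Doubling 333|333|333|333 with '|' between the halves:

333|333|333|333|333|333|333|333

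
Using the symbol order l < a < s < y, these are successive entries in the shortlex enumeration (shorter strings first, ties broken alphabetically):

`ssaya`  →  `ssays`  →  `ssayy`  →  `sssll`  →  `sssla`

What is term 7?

Continuing the enumeration 2 steps past sssla: sssla → sssls → (answer).

sssly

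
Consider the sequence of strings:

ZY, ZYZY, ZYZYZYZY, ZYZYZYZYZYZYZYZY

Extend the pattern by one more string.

Every step duplicates the string.
Doubling ZYZYZYZYZYZYZYZY:

ZYZYZYZYZYZYZYZYZYZYZYZYZYZYZYZY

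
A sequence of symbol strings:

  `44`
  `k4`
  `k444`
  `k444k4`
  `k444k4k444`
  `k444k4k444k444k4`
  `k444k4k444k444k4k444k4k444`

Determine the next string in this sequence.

Each term (from the third on) is the previous term followed by the one before it: term 3 = k4·44 = k444.
So term 8 is k444k4k444k444k4k444k4k444·k444k4k444k444k4.

k444k4k444k444k4k444k4k444k444k4k444k444k4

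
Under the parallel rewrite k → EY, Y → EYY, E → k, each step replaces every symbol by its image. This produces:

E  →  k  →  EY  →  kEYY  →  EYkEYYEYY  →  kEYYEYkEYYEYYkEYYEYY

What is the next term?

EYkEYYEYYkEYYEYkEYYEYYkEYYEYYEYkEYYEYYkEYYEYY

Replace each of the 20 characters of kEYYEYkEYYEYYkEYYEYY in place — EY k EYY EYY k EYY EY k EYY EYY k EYY EYY EY k EYY EYY k EYY EYY — and concatenate.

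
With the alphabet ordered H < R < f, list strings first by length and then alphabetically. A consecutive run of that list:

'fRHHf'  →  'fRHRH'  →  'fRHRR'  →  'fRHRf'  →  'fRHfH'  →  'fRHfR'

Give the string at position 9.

Continuing the enumeration 3 steps past fRHfR: fRHfR → fRHff → fRRHH → (answer).

fRRHR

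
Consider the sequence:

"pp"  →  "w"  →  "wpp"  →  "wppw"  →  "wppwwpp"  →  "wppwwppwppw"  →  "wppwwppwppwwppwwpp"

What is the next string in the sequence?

This is a Fibonacci-style word recurrence s(k) = s(k−1)·s(k−2): e.g. w·pp = wpp.
Continuing: wppwwppwppwwppwwpp · wppwwppwppw gives term 8.

wppwwppwppwwppwwppwppwwppwppw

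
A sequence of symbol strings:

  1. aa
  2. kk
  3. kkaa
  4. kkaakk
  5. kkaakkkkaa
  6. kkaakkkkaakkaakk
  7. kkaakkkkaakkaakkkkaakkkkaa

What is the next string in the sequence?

From term 3 onward, concatenate the last term with the second-to-last: kk·aa = kkaa, kkaa·kk = kkaakk, …
The next term joins kkaakkkkaakkaakkkkaakkkkaa and kkaakkkkaakkaakk.

kkaakkkkaakkaakkkkaakkkkaakkaakkkkaakkaakk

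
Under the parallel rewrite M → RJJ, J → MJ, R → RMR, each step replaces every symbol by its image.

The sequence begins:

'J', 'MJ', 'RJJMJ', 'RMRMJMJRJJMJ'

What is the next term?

Expanding RMRMJMJRJJMJ: R→RMR, M→RJJ, R→RMR, M→RJJ, J→MJ, M→RJJ, J→MJ, R→RMR, J→MJ, J→MJ, M→RJJ, J→MJ. Concatenated: RMR RJJ RMR RJJ MJ RJJ MJ RMR MJ MJ RJJ MJ.

RMRRJJRMRRJJMJRJJMJRMRMJMJRJJMJ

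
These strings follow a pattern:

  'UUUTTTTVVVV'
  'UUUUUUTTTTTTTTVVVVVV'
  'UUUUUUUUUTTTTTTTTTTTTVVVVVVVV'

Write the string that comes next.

The n-th term is 3n U's then 4n T's then 2n+2 V's (n = 1, 2, …).
For the next term, n = 4, so the run lengths are 12, 16, 10.

UUUUUUUUUUUUTTTTTTTTTTTTTTTTVVVVVVVVVV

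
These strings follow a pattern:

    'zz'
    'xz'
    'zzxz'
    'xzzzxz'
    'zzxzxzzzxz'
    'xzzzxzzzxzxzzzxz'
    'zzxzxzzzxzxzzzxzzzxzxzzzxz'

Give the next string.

Each term (from the third on) is the two preceding terms concatenated in order: term 3 = zz·xz = zzxz.
So term 8 is xzzzxzzzxzxzzzxz·zzxzxzzzxzxzzzxzzzxzxzzzxz.

xzzzxzzzxzxzzzxzzzxzxzzzxzxzzzxzzzxzxzzzxz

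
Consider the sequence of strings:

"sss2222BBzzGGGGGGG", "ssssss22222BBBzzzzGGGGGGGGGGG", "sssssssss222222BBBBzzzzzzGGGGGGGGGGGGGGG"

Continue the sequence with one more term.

ssssssssssss2222222BBBBBzzzzzzzzGGGGGGGGGGGGGGGGGGG

Term n consists of 3n s's, followed by n+3 2's, followed by n+1 B's, followed by 2n z's, followed by 4n+3 G's (n = 1, 2, …).
Setting n = 4 gives 12, 7, 5, 8, 19 characters in each block.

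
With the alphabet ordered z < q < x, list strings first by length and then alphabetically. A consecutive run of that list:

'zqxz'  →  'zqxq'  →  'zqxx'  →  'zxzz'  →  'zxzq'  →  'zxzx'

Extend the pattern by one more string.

Treat zxzx as a base-3 numeral over the given alphabet and add one, carrying through any trailing x's.

zxqz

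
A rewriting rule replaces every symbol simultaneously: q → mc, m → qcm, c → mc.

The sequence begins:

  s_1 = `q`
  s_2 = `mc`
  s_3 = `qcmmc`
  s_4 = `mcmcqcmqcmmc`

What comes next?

Apply φ to mcmcqcmqcmmc symbol by symbol: m→qcm, c→mc, m→qcm, c→mc, q→mc, c→mc, m→qcm, q→mc, c→mc, m→qcm, m→qcm, c→mc; joined: qcm mc qcm mc mc mc qcm mc mc qcm qcm mc.

qcmmcqcmmcmcmcqcmmcmcqcmqcmmc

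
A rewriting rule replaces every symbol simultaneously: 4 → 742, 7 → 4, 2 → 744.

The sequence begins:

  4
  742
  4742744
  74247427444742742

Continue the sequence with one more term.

Applying the rule to each of the 17 symbols of 74247427444742742 gives the pieces 4 742 744 742 4 742 744 4 742 742 742 4 742 744 4 742 744, which concatenate to the answer.

47427447424742744474274274247427444742744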